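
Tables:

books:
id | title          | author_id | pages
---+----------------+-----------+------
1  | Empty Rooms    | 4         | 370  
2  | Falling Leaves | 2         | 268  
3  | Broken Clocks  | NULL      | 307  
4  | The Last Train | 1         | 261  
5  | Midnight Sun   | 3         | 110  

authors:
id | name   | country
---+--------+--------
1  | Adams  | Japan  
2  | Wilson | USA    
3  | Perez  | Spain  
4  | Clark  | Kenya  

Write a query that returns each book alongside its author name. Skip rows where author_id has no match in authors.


INNER JOIN keeps only books rows whose author_id matches an id in authors. Walk through each book:
  - book 1 (Empty Rooms): author_id=4 -> matches Clark
  - book 2 (Falling Leaves): author_id=2 -> matches Wilson
  - book 3 (Broken Clocks): author_id=NULL, no match -> dropped
  - book 4 (The Last Train): author_id=1 -> matches Adams
  - book 5 (Midnight Sun): author_id=3 -> matches Perez
So 1 of 5 rows is dropped.

SQL:
SELECT a.title, b.name AS author
FROM books a
INNER JOIN authors b ON a.author_id = b.id

Result:
title          | author
---------------+-------
Empty Rooms    | Clark 
Falling Leaves | Wilson
The Last Train | Adams 
Midnight Sun   | Perez 


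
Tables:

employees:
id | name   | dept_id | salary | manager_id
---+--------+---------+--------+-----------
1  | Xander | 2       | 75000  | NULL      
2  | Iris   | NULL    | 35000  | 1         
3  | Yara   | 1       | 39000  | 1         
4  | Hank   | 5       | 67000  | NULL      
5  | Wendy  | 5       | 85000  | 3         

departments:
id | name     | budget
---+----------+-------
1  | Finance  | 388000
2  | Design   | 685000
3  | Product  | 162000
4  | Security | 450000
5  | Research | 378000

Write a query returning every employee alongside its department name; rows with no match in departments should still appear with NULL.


LEFT JOIN keeps every row from employees (the left table); where dept_id has no match in departments, the department columns become NULL. Walk through each employee:
  - employee 1 (Xander): dept_id=2 -> matches Design
  - employee 2 (Iris): dept_id=NULL, no match -> kept with NULL
  - employee 3 (Yara): dept_id=1 -> matches Finance
  - employee 4 (Hank): dept_id=5 -> matches Research
  - employee 5 (Wendy): dept_id=5 -> matches Research
All 5 rows appear; 1 has NULL department.

SQL:
SELECT a.name, b.name AS department
FROM employees a
LEFT JOIN departments b ON a.dept_id = b.id

Result:
name   | department
-------+-----------
Xander | Design    
Iris   | NULL      
Yara   | Finance   
Hank   | Research  
Wendy  | Research  


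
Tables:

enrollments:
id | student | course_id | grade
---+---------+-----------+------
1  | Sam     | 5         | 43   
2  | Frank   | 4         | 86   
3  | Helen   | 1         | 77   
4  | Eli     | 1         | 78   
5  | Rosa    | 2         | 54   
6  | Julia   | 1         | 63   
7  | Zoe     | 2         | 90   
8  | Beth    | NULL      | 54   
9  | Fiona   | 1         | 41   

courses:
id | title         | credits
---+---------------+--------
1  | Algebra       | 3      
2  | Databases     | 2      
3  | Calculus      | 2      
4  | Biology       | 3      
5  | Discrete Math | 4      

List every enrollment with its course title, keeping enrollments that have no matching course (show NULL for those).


LEFT JOIN keeps every row from enrollments (the left table); where course_id has no match in courses, the course columns become NULL. Walk through each enrollment:
  - enrollment 1 (Sam): course_id=5 -> matches Discrete Math
  - enrollment 2 (Frank): course_id=4 -> matches Biology
  - enrollment 3 (Helen): course_id=1 -> matches Algebra
  - enrollment 4 (Eli): course_id=1 -> matches Algebra
  - enrollment 5 (Rosa): course_id=2 -> matches Databases
  - enrollment 6 (Julia): course_id=1 -> matches Algebra
  - enrollment 7 (Zoe): course_id=2 -> matches Databases
  - enrollment 8 (Beth): course_id=NULL, no match -> kept with NULL
  - enrollment 9 (Fiona): course_id=1 -> matches Algebra
All 9 rows appear; 1 has NULL course.

SQL:
SELECT a.student, b.title AS course
FROM enrollments a
LEFT JOIN courses b ON a.course_id = b.id

Result:
student | course       
--------+--------------
Sam     | Discrete Math
Frank   | Biology      
Helen   | Algebra      
Eli     | Algebra      
Rosa    | Databases    
Julia   | Algebra      
Zoe     | Databases    
Beth    | NULL         
Fiona   | Algebra      


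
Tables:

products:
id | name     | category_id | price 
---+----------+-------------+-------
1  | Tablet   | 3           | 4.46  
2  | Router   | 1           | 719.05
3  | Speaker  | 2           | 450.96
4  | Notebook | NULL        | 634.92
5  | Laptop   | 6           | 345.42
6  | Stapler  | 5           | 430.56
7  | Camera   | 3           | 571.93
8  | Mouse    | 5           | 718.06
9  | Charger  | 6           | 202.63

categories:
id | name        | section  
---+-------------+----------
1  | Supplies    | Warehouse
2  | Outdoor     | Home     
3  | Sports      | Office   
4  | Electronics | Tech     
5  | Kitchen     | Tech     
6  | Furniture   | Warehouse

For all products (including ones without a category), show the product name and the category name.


LEFT JOIN keeps every row from products (the left table); where category_id has no match in categories, the category columns become NULL. Walk through each product:
  - product 1 (Tablet): category_id=3 -> matches Sports
  - product 2 (Router): category_id=1 -> matches Supplies
  - product 3 (Speaker): category_id=2 -> matches Outdoor
  - product 4 (Notebook): category_id=NULL, no match -> kept with NULL
  - product 5 (Laptop): category_id=6 -> matches Furniture
  - product 6 (Stapler): category_id=5 -> matches Kitchen
  - product 7 (Camera): category_id=3 -> matches Sports
  - product 8 (Mouse): category_id=5 -> matches Kitchen
  - product 9 (Charger): category_id=6 -> matches Furniture
All 9 rows appear; 1 has NULL category.

SQL:
SELECT a.name, b.name AS category
FROM products a
LEFT JOIN categories b ON a.category_id = b.id

Result:
name     | category 
---------+----------
Tablet   | Sports   
Router   | Supplies 
Speaker  | Outdoor  
Notebook | NULL     
Laptop   | Furniture
Stapler  | Kitchen  
Camera   | Sports   
Mouse    | Kitchen  
Charger  | Furniture


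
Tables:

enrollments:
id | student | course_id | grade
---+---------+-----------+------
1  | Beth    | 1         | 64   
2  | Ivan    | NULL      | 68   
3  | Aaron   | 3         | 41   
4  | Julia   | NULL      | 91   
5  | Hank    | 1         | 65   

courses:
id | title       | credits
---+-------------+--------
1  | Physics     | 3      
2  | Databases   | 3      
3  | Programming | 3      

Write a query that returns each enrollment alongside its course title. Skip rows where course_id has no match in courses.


INNER JOIN keeps only enrollments rows whose course_id matches an id in courses. Walk through each enrollment:
  - enrollment 1 (Beth): course_id=1 -> matches Physics
  - enrollment 2 (Ivan): course_id=NULL, no match -> dropped
  - enrollment 3 (Aaron): course_id=3 -> matches Programming
  - enrollment 4 (Julia): course_id=NULL, no match -> dropped
  - enrollment 5 (Hank): course_id=1 -> matches Physics
So 2 of 5 rows are dropped.

SQL:
SELECT a.student, b.title AS course
FROM enrollments a
INNER JOIN courses b ON a.course_id = b.id

Result:
student | course     
--------+------------
Beth    | Physics    
Aaron   | Programming
Hank    | Physics    


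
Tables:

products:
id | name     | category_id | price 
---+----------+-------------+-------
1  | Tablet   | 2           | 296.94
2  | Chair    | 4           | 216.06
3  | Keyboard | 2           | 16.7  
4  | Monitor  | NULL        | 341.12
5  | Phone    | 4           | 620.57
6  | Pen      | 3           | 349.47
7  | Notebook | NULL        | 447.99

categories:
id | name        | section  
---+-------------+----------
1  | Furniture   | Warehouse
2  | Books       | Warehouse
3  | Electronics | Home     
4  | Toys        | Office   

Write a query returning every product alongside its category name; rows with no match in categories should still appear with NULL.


LEFT JOIN keeps every row from products (the left table); where category_id has no match in categories, the category columns become NULL. Walk through each product:
  - product 1 (Tablet): category_id=2 -> matches Books
  - product 2 (Chair): category_id=4 -> matches Toys
  - product 3 (Keyboard): category_id=2 -> matches Books
  - product 4 (Monitor): category_id=NULL, no match -> kept with NULL
  - product 5 (Phone): category_id=4 -> matches Toys
  - product 6 (Pen): category_id=3 -> matches Electronics
  - product 7 (Notebook): category_id=NULL, no match -> kept with NULL
All 7 rows appear; 2 have NULL category.

SQL:
SELECT a.name, b.name AS category
FROM products a
LEFT JOIN categories b ON a.category_id = b.id

Result:
name     | category   
---------+------------
Tablet   | Books      
Chair    | Toys       
Keyboard | Books      
Monitor  | NULL       
Phone    | Toys       
Pen      | Electronics
Notebook | NULL       


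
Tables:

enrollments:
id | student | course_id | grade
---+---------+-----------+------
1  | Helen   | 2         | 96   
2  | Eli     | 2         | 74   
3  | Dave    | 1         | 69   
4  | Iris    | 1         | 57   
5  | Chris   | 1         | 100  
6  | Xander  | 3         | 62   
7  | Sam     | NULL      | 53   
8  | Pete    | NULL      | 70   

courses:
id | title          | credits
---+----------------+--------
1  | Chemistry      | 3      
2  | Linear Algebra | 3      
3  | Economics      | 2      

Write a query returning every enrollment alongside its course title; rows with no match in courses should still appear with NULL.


LEFT JOIN keeps every row from enrollments (the left table); where course_id has no match in courses, the course columns become NULL. Walk through each enrollment:
  - enrollment 1 (Helen): course_id=2 -> matches Linear Algebra
  - enrollment 2 (Eli): course_id=2 -> matches Linear Algebra
  - enrollment 3 (Dave): course_id=1 -> matches Chemistry
  - enrollment 4 (Iris): course_id=1 -> matches Chemistry
  - enrollment 5 (Chris): course_id=1 -> matches Chemistry
  - enrollment 6 (Xander): course_id=3 -> matches Economics
  - enrollment 7 (Sam): course_id=NULL, no match -> kept with NULL
  - enrollment 8 (Pete): course_id=NULL, no match -> kept with NULL
All 8 rows appear; 2 have NULL course.

SQL:
SELECT a.student, b.title AS course
FROM enrollments a
LEFT JOIN courses b ON a.course_id = b.id

Result:
student | course        
--------+---------------
Helen   | Linear Algebra
Eli     | Linear Algebra
Dave    | Chemistry     
Iris    | Chemistry     
Chris   | Chemistry     
Xander  | Economics     
Sam     | NULL          
Pete    | NULL          


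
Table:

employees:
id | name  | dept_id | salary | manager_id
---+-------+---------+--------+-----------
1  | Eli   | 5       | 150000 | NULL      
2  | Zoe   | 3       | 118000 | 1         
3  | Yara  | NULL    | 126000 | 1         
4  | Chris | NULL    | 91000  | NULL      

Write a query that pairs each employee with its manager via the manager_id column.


This is a self-join: employees is joined to a second copy of itself, matching each row's manager_id to another row's id. Use LEFT JOIN so rows with manager_id=NULL are kept.
  - employee 1 (Eli): manager_id=NULL -> NULL
  - employee 2 (Zoe): manager_id=1 -> Eli
  - employee 3 (Yara): manager_id=1 -> Eli
  - employee 4 (Chris): manager_id=NULL -> NULL

SQL:
SELECT a.name AS item, b.name AS manager
FROM employees a
LEFT JOIN employees b ON a.manager_id = b.id

Result:
item  | manager
------+--------
Eli   | NULL   
Zoe   | Eli    
Yara  | Eli    
Chris | NULL   


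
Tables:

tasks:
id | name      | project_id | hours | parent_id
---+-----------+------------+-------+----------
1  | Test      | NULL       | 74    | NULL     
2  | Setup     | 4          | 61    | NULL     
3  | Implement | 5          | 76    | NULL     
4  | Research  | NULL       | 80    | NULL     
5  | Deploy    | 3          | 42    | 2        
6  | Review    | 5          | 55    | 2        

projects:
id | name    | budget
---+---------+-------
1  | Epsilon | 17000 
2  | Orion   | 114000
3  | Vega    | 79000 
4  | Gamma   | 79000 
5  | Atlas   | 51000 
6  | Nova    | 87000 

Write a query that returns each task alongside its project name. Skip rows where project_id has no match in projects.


INNER JOIN keeps only tasks rows whose project_id matches an id in projects. Walk through each task:
  - task 1 (Test): project_id=NULL, no match -> dropped
  - task 2 (Setup): project_id=4 -> matches Gamma
  - task 3 (Implement): project_id=5 -> matches Atlas
  - task 4 (Research): project_id=NULL, no match -> dropped
  - task 5 (Deploy): project_id=3 -> matches Vega
  - task 6 (Review): project_id=5 -> matches Atlas
So 2 of 6 rows are dropped.

SQL:
SELECT a.name, b.name AS project
FROM tasks a
INNER JOIN projects b ON a.project_id = b.id

Result:
name      | project
----------+--------
Setup     | Gamma  
Implement | Atlas  
Deploy    | Vega   
Review    | Atlas  


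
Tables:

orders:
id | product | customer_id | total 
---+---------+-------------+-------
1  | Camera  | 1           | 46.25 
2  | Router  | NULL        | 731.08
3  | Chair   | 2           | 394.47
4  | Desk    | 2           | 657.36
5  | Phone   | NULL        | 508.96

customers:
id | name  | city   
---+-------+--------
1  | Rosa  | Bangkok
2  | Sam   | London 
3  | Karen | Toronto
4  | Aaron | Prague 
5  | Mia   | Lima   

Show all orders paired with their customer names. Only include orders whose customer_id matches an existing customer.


INNER JOIN keeps only orders rows whose customer_id matches an id in customers. Walk through each order:
  - order 1 (Camera): customer_id=1 -> matches Rosa
  - order 2 (Router): customer_id=NULL, no match -> dropped
  - order 3 (Chair): customer_id=2 -> matches Sam
  - order 4 (Desk): customer_id=2 -> matches Sam
  - order 5 (Phone): customer_id=NULL, no match -> dropped
So 2 of 5 rows are dropped.

SQL:
SELECT a.product, b.name AS customer
FROM orders a
INNER JOIN customers b ON a.customer_id = b.id

Result:
product | customer
--------+---------
Camera  | Rosa    
Chair   | Sam     
Desk    | Sam     


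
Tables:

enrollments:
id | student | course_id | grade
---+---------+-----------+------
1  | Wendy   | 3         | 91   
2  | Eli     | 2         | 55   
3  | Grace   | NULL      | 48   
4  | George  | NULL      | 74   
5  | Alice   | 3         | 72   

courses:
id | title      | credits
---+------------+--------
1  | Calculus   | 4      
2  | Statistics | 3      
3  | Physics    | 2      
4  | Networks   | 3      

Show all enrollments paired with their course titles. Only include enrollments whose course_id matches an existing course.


INNER JOIN keeps only enrollments rows whose course_id matches an id in courses. Walk through each enrollment:
  - enrollment 1 (Wendy): course_id=3 -> matches Physics
  - enrollment 2 (Eli): course_id=2 -> matches Statistics
  - enrollment 3 (Grace): course_id=NULL, no match -> dropped
  - enrollment 4 (George): course_id=NULL, no match -> dropped
  - enrollment 5 (Alice): course_id=3 -> matches Physics
So 2 of 5 rows are dropped.

SQL:
SELECT a.student, b.title AS course
FROM enrollments a
INNER JOIN courses b ON a.course_id = b.id

Result:
student | course    
--------+-----------
Wendy   | Physics   
Eli     | Statistics
Alice   | Physics   


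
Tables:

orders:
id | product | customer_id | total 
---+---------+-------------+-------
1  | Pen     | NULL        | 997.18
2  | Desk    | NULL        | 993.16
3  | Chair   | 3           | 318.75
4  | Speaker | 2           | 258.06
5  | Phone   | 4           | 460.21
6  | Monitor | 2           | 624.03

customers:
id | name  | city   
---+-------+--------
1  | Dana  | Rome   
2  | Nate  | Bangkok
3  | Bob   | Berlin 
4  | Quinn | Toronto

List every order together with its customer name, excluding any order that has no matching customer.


INNER JOIN keeps only orders rows whose customer_id matches an id in customers. Walk through each order:
  - order 1 (Pen): customer_id=NULL, no match -> dropped
  - order 2 (Desk): customer_id=NULL, no match -> dropped
  - order 3 (Chair): customer_id=3 -> matches Bob
  - order 4 (Speaker): customer_id=2 -> matches Nate
  - order 5 (Phone): customer_id=4 -> matches Quinn
  - order 6 (Monitor): customer_id=2 -> matches Nate
So 2 of 6 rows are dropped.

SQL:
SELECT a.product, b.name AS customer
FROM orders a
INNER JOIN customers b ON a.customer_id = b.id

Result:
product | customer
--------+---------
Chair   | Bob     
Speaker | Nate    
Phone   | Quinn   
Monitor | Nate    


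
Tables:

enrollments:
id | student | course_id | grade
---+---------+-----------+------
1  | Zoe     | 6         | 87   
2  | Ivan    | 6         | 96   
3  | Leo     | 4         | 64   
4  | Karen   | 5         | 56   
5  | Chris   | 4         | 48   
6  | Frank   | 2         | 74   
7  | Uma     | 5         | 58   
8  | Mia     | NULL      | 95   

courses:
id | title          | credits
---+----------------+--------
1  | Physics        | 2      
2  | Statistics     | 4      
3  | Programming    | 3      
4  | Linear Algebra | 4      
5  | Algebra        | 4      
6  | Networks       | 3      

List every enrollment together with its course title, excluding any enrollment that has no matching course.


INNER JOIN keeps only enrollments rows whose course_id matches an id in courses. Walk through each enrollment:
  - enrollment 1 (Zoe): course_id=6 -> matches Networks
  - enrollment 2 (Ivan): course_id=6 -> matches Networks
  - enrollment 3 (Leo): course_id=4 -> matches Linear Algebra
  - enrollment 4 (Karen): course_id=5 -> matches Algebra
  - enrollment 5 (Chris): course_id=4 -> matches Linear Algebra
  - enrollment 6 (Frank): course_id=2 -> matches Statistics
  - enrollment 7 (Uma): course_id=5 -> matches Algebra
  - enrollment 8 (Mia): course_id=NULL, no match -> dropped
So 1 of 8 rows is dropped.

SQL:
SELECT a.student, b.title AS course
FROM enrollments a
INNER JOIN courses b ON a.course_id = b.id

Result:
student | course        
--------+---------------
Zoe     | Networks      
Ivan    | Networks      
Leo     | Linear Algebra
Karen   | Algebra       
Chris   | Linear Algebra
Frank   | Statistics    
Uma     | Algebra       


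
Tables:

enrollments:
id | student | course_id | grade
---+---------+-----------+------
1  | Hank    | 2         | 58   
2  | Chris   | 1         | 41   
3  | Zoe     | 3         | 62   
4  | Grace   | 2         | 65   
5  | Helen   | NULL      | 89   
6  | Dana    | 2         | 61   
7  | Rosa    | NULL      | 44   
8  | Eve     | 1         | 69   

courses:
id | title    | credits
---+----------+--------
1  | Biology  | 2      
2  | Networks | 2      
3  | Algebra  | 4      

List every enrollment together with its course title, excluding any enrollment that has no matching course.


INNER JOIN keeps only enrollments rows whose course_id matches an id in courses. Walk through each enrollment:
  - enrollment 1 (Hank): course_id=2 -> matches Networks
  - enrollment 2 (Chris): course_id=1 -> matches Biology
  - enrollment 3 (Zoe): course_id=3 -> matches Algebra
  - enrollment 4 (Grace): course_id=2 -> matches Networks
  - enrollment 5 (Helen): course_id=NULL, no match -> dropped
  - enrollment 6 (Dana): course_id=2 -> matches Networks
  - enrollment 7 (Rosa): course_id=NULL, no match -> dropped
  - enrollment 8 (Eve): course_id=1 -> matches Biology
So 2 of 8 rows are dropped.

SQL:
SELECT a.student, b.title AS course
FROM enrollments a
INNER JOIN courses b ON a.course_id = b.id

Result:
student | course  
--------+---------
Hank    | Networks
Chris   | Biology 
Zoe     | Algebra 
Grace   | Networks
Dana    | Networks
Eve     | Biology 


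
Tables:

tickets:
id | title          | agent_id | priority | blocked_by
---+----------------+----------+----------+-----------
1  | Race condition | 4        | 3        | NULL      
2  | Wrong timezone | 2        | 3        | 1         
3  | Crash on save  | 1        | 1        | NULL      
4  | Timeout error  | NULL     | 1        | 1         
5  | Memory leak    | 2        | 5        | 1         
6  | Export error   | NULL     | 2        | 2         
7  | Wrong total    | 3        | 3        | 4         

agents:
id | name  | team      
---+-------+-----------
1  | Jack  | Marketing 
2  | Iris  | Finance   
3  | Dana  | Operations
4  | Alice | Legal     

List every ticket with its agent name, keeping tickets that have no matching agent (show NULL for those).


LEFT JOIN keeps every row from tickets (the left table); where agent_id has no match in agents, the agent columns become NULL. Walk through each ticket:
  - ticket 1 (Race condition): agent_id=4 -> matches Alice
  - ticket 2 (Wrong timezone): agent_id=2 -> matches Iris
  - ticket 3 (Crash on save): agent_id=1 -> matches Jack
  - ticket 4 (Timeout error): agent_id=NULL, no match -> kept with NULL
  - ticket 5 (Memory leak): agent_id=2 -> matches Iris
  - ticket 6 (Export error): agent_id=NULL, no match -> kept with NULL
  - ticket 7 (Wrong total): agent_id=3 -> matches Dana
All 7 rows appear; 2 have NULL agent.

SQL:
SELECT a.title, b.name AS agent
FROM tickets a
LEFT JOIN agents b ON a.agent_id = b.id

Result:
title          | agent
---------------+------
Race condition | Alice
Wrong timezone | Iris 
Crash on save  | Jack 
Timeout error  | NULL 
Memory leak    | Iris 
Export error   | NULL 
Wrong total    | Dana 


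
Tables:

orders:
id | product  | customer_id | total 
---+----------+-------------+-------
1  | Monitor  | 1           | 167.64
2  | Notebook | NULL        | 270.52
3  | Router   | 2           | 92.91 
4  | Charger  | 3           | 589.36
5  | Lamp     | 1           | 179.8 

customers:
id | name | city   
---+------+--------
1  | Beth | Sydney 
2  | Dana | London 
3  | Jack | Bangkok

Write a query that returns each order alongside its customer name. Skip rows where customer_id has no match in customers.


INNER JOIN keeps only orders rows whose customer_id matches an id in customers. Walk through each order:
  - order 1 (Monitor): customer_id=1 -> matches Beth
  - order 2 (Notebook): customer_id=NULL, no match -> dropped
  - order 3 (Router): customer_id=2 -> matches Dana
  - order 4 (Charger): customer_id=3 -> matches Jack
  - order 5 (Lamp): customer_id=1 -> matches Beth
So 1 of 5 rows is dropped.

SQL:
SELECT a.product, b.name AS customer
FROM orders a
INNER JOIN customers b ON a.customer_id = b.id

Result:
product | customer
--------+---------
Monitor | Beth    
Router  | Dana    
Charger | Jack    
Lamp    | Beth    


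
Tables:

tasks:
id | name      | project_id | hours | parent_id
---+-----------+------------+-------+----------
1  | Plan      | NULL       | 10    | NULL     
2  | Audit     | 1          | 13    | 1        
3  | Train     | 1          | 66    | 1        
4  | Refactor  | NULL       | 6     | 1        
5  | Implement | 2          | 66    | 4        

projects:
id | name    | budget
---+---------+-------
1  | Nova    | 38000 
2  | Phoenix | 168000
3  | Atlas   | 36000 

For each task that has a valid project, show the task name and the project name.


INNER JOIN keeps only tasks rows whose project_id matches an id in projects. Walk through each task:
  - task 1 (Plan): project_id=NULL, no match -> dropped
  - task 2 (Audit): project_id=1 -> matches Nova
  - task 3 (Train): project_id=1 -> matches Nova
  - task 4 (Refactor): project_id=NULL, no match -> dropped
  - task 5 (Implement): project_id=2 -> matches Phoenix
So 2 of 5 rows are dropped.

SQL:
SELECT a.name, b.name AS project
FROM tasks a
INNER JOIN projects b ON a.project_id = b.id

Result:
name      | project
----------+--------
Audit     | Nova   
Train     | Nova   
Implement | Phoenix


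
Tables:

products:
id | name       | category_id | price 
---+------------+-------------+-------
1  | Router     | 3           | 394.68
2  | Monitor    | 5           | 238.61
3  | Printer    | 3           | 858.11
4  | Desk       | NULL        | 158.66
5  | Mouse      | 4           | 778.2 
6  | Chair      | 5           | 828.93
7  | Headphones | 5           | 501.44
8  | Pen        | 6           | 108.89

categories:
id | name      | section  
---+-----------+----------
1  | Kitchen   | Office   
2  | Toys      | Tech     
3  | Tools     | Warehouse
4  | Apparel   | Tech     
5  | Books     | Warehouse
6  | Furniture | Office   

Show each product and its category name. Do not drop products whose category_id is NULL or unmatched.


LEFT JOIN keeps every row from products (the left table); where category_id has no match in categories, the category columns become NULL. Walk through each product:
  - product 1 (Router): category_id=3 -> matches Tools
  - product 2 (Monitor): category_id=5 -> matches Books
  - product 3 (Printer): category_id=3 -> matches Tools
  - product 4 (Desk): category_id=NULL, no match -> kept with NULL
  - product 5 (Mouse): category_id=4 -> matches Apparel
  - product 6 (Chair): category_id=5 -> matches Books
  - product 7 (Headphones): category_id=5 -> matches Books
  - product 8 (Pen): category_id=6 -> matches Furniture
All 8 rows appear; 1 has NULL category.

SQL:
SELECT a.name, b.name AS category
FROM products a
LEFT JOIN categories b ON a.category_id = b.id

Result:
name       | category 
-----------+----------
Router     | Tools    
Monitor    | Books    
Printer    | Tools    
Desk       | NULL     
Mouse      | Apparel  
Chair      | Books    
Headphones | Books    
Pen        | Furniture


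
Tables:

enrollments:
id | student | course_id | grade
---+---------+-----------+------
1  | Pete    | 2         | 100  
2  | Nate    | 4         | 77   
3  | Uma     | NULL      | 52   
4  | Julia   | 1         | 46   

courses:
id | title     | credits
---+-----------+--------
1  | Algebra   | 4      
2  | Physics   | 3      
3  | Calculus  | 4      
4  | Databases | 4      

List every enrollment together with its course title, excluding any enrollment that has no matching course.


INNER JOIN keeps only enrollments rows whose course_id matches an id in courses. Walk through each enrollment:
  - enrollment 1 (Pete): course_id=2 -> matches Physics
  - enrollment 2 (Nate): course_id=4 -> matches Databases
  - enrollment 3 (Uma): course_id=NULL, no match -> dropped
  - enrollment 4 (Julia): course_id=1 -> matches Algebra
So 1 of 4 rows is dropped.

SQL:
SELECT a.student, b.title AS course
FROM enrollments a
INNER JOIN courses b ON a.course_id = b.id

Result:
student | course   
--------+----------
Pete    | Physics  
Nate    | Databases
Julia   | Algebra  


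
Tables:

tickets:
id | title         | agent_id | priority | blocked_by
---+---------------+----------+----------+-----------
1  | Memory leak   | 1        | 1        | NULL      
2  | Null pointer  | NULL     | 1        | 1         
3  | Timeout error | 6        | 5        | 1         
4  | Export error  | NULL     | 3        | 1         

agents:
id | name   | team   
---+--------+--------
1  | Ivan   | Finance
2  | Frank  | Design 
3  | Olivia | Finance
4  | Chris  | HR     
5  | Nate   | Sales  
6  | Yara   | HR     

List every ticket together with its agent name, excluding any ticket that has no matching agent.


INNER JOIN keeps only tickets rows whose agent_id matches an id in agents. Walk through each ticket:
  - ticket 1 (Memory leak): agent_id=1 -> matches Ivan
  - ticket 2 (Null pointer): agent_id=NULL, no match -> dropped
  - ticket 3 (Timeout error): agent_id=6 -> matches Yara
  - ticket 4 (Export error): agent_id=NULL, no match -> dropped
So 2 of 4 rows are dropped.

SQL:
SELECT a.title, b.name AS agent
FROM tickets a
INNER JOIN agents b ON a.agent_id = b.id

Result:
title         | agent
--------------+------
Memory leak   | Ivan 
Timeout error | Yara 


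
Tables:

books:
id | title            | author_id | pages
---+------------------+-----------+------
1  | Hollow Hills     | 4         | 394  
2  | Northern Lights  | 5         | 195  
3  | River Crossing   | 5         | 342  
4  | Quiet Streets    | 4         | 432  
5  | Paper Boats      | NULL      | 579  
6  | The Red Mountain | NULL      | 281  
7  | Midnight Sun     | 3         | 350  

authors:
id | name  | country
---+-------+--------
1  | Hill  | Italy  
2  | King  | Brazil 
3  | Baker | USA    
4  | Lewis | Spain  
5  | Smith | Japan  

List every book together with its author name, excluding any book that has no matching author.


INNER JOIN keeps only books rows whose author_id matches an id in authors. Walk through each book:
  - book 1 (Hollow Hills): author_id=4 -> matches Lewis
  - book 2 (Northern Lights): author_id=5 -> matches Smith
  - book 3 (River Crossing): author_id=5 -> matches Smith
  - book 4 (Quiet Streets): author_id=4 -> matches Lewis
  - book 5 (Paper Boats): author_id=NULL, no match -> dropped
  - book 6 (The Red Mountain): author_id=NULL, no match -> dropped
  - book 7 (Midnight Sun): author_id=3 -> matches Baker
So 2 of 7 rows are dropped.

SQL:
SELECT a.title, b.name AS author
FROM books a
INNER JOIN authors b ON a.author_id = b.id

Result:
title           | author
----------------+-------
Hollow Hills    | Lewis 
Northern Lights | Smith 
River Crossing  | Smith 
Quiet Streets   | Lewis 
Midnight Sun    | Baker 


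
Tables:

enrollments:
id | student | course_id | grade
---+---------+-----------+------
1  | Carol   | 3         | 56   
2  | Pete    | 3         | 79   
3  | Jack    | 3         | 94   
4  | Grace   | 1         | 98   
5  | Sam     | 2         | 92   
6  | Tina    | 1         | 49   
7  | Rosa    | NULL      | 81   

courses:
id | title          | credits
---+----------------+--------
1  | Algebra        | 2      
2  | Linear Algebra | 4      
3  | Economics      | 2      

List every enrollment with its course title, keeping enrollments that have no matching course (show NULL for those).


LEFT JOIN keeps every row from enrollments (the left table); where course_id has no match in courses, the course columns become NULL. Walk through each enrollment:
  - enrollment 1 (Carol): course_id=3 -> matches Economics
  - enrollment 2 (Pete): course_id=3 -> matches Economics
  - enrollment 3 (Jack): course_id=3 -> matches Economics
  - enrollment 4 (Grace): course_id=1 -> matches Algebra
  - enrollment 5 (Sam): course_id=2 -> matches Linear Algebra
  - enrollment 6 (Tina): course_id=1 -> matches Algebra
  - enrollment 7 (Rosa): course_id=NULL, no match -> kept with NULL
All 7 rows appear; 1 has NULL course.

SQL:
SELECT a.student, b.title AS course
FROM enrollments a
LEFT JOIN courses b ON a.course_id = b.id

Result:
student | course        
--------+---------------
Carol   | Economics     
Pete    | Economics     
Jack    | Economics     
Grace   | Algebra       
Sam     | Linear Algebra
Tina    | Algebra       
Rosa    | NULL          


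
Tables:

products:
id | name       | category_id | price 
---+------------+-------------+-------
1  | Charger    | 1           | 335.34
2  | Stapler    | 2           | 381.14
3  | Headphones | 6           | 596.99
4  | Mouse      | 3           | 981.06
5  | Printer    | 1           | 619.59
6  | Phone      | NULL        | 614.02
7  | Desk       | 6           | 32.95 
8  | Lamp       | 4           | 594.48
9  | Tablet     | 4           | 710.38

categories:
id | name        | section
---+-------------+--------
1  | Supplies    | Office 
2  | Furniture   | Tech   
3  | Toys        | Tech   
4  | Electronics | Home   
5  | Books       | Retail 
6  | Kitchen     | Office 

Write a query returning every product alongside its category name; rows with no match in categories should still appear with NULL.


LEFT JOIN keeps every row from products (the left table); where category_id has no match in categories, the category columns become NULL. Walk through each product:
  - product 1 (Charger): category_id=1 -> matches Supplies
  - product 2 (Stapler): category_id=2 -> matches Furniture
  - product 3 (Headphones): category_id=6 -> matches Kitchen
  - product 4 (Mouse): category_id=3 -> matches Toys
  - product 5 (Printer): category_id=1 -> matches Supplies
  - product 6 (Phone): category_id=NULL, no match -> kept with NULL
  - product 7 (Desk): category_id=6 -> matches Kitchen
  - product 8 (Lamp): category_id=4 -> matches Electronics
  - product 9 (Tablet): category_id=4 -> matches Electronics
All 9 rows appear; 1 has NULL category.

SQL:
SELECT a.name, b.name AS category
FROM products a
LEFT JOIN categories b ON a.category_id = b.id

Result:
name       | category   
-----------+------------
Charger    | Supplies   
Stapler    | Furniture  
Headphones | Kitchen    
Mouse      | Toys       
Printer    | Supplies   
Phone      | NULL       
Desk       | Kitchen    
Lamp       | Electronics
Tablet     | Electronics


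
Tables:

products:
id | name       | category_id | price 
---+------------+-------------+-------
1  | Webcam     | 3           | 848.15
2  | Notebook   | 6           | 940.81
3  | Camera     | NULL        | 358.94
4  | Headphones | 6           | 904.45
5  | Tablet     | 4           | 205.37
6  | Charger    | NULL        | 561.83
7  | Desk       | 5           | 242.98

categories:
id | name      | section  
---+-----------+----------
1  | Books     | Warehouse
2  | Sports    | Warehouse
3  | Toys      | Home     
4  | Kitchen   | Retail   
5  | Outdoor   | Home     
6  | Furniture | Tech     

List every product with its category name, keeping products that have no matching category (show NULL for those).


LEFT JOIN keeps every row from products (the left table); where category_id has no match in categories, the category columns become NULL. Walk through each product:
  - product 1 (Webcam): category_id=3 -> matches Toys
  - product 2 (Notebook): category_id=6 -> matches Furniture
  - product 3 (Camera): category_id=NULL, no match -> kept with NULL
  - product 4 (Headphones): category_id=6 -> matches Furniture
  - product 5 (Tablet): category_id=4 -> matches Kitchen
  - product 6 (Charger): category_id=NULL, no match -> kept with NULL
  - product 7 (Desk): category_id=5 -> matches Outdoor
All 7 rows appear; 2 have NULL category.

SQL:
SELECT a.name, b.name AS category
FROM products a
LEFT JOIN categories b ON a.category_id = b.id

Result:
name       | category 
-----------+----------
Webcam     | Toys     
Notebook   | Furniture
Camera     | NULL     
Headphones | Furniture
Tablet     | Kitchen  
Charger    | NULL     
Desk       | Outdoor  


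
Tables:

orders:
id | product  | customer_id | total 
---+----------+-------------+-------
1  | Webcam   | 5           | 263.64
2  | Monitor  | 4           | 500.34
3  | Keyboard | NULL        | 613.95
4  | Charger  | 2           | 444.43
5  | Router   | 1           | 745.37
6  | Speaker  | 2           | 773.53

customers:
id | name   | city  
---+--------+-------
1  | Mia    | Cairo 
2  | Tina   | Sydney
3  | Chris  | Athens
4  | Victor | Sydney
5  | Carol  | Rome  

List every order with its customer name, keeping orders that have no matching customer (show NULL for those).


LEFT JOIN keeps every row from orders (the left table); where customer_id has no match in customers, the customer columns become NULL. Walk through each order:
  - order 1 (Webcam): customer_id=5 -> matches Carol
  - order 2 (Monitor): customer_id=4 -> matches Victor
  - order 3 (Keyboard): customer_id=NULL, no match -> kept with NULL
  - order 4 (Charger): customer_id=2 -> matches Tina
  - order 5 (Router): customer_id=1 -> matches Mia
  - order 6 (Speaker): customer_id=2 -> matches Tina
All 6 rows appear; 1 has NULL customer.

SQL:
SELECT a.product, b.name AS customer
FROM orders a
LEFT JOIN customers b ON a.customer_id = b.id

Result:
product  | customer
---------+---------
Webcam   | Carol   
Monitor  | Victor  
Keyboard | NULL    
Charger  | Tina    
Router   | Mia     
Speaker  | Tina    


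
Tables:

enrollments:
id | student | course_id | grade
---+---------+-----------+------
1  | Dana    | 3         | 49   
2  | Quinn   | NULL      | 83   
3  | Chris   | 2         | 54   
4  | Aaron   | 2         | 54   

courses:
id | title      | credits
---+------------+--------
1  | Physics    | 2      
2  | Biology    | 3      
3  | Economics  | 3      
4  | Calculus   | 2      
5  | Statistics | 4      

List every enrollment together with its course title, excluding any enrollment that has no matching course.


INNER JOIN keeps only enrollments rows whose course_id matches an id in courses. Walk through each enrollment:
  - enrollment 1 (Dana): course_id=3 -> matches Economics
  - enrollment 2 (Quinn): course_id=NULL, no match -> dropped
  - enrollment 3 (Chris): course_id=2 -> matches Biology
  - enrollment 4 (Aaron): course_id=2 -> matches Biology
So 1 of 4 rows is dropped.

SQL:
SELECT a.student, b.title AS course
FROM enrollments a
INNER JOIN courses b ON a.course_id = b.id

Result:
student | course   
--------+----------
Dana    | Economics
Chris   | Biology  
Aaron   | Biology  


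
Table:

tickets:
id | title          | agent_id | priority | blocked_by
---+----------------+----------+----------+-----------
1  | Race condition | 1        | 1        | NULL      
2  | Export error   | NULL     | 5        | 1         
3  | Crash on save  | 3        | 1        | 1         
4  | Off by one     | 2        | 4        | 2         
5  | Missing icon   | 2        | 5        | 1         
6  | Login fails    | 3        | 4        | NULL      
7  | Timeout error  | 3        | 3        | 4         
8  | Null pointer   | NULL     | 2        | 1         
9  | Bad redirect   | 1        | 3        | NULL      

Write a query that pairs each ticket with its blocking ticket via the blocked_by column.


This is a self-join: tickets is joined to a second copy of itself, matching each row's blocked_by to another row's id. Use LEFT JOIN so rows with blocked_by=NULL are kept.
  - ticket 1 (Race condition): blocked_by=NULL -> NULL
  - ticket 2 (Export error): blocked_by=1 -> Race condition
  - ticket 3 (Crash on save): blocked_by=1 -> Race condition
  - ticket 4 (Off by one): blocked_by=2 -> Export error
  - ticket 5 (Missing icon): blocked_by=1 -> Race condition
  - ticket 6 (Login fails): blocked_by=NULL -> NULL
  - ticket 7 (Timeout error): blocked_by=4 -> Off by one
  - ticket 8 (Null pointer): blocked_by=1 -> Race condition
  - ticket 9 (Bad redirect): blocked_by=NULL -> NULL

SQL:
SELECT a.title AS item, b.title AS blocked_by
FROM tickets a
LEFT JOIN tickets b ON a.blocked_by = b.id

Result:
item           | blocked_by    
---------------+---------------
Race condition | NULL          
Export error   | Race condition
Crash on save  | Race condition
Off by one     | Export error  
Missing icon   | Race condition
Login fails    | NULL          
Timeout error  | Off by one    
Null pointer   | Race condition
Bad redirect   | NULL          


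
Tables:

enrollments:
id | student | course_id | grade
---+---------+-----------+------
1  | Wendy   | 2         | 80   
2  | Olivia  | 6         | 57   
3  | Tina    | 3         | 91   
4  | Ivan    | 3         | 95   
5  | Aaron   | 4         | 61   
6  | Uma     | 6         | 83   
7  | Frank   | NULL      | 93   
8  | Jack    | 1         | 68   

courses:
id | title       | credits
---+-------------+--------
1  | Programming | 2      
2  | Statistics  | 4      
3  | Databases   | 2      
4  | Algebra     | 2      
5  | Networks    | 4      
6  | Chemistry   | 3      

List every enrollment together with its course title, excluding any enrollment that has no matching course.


INNER JOIN keeps only enrollments rows whose course_id matches an id in courses. Walk through each enrollment:
  - enrollment 1 (Wendy): course_id=2 -> matches Statistics
  - enrollment 2 (Olivia): course_id=6 -> matches Chemistry
  - enrollment 3 (Tina): course_id=3 -> matches Databases
  - enrollment 4 (Ivan): course_id=3 -> matches Databases
  - enrollment 5 (Aaron): course_id=4 -> matches Algebra
  - enrollment 6 (Uma): course_id=6 -> matches Chemistry
  - enrollment 7 (Frank): course_id=NULL, no match -> dropped
  - enrollment 8 (Jack): course_id=1 -> matches Programming
So 1 of 8 rows is dropped.

SQL:
SELECT a.student, b.title AS course
FROM enrollments a
INNER JOIN courses b ON a.course_id = b.id

Result:
student | course     
--------+------------
Wendy   | Statistics 
Olivia  | Chemistry  
Tina    | Databases  
Ivan    | Databases  
Aaron   | Algebra    
Uma     | Chemistry  
Jack    | Programming


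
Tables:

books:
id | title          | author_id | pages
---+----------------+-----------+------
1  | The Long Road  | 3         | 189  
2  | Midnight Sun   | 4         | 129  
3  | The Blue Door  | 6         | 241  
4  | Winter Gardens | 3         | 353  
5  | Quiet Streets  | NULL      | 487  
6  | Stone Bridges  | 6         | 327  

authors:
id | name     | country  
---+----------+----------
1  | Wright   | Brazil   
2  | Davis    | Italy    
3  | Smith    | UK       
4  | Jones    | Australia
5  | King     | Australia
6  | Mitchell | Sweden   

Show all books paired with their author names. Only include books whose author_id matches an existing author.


INNER JOIN keeps only books rows whose author_id matches an id in authors. Walk through each book:
  - book 1 (The Long Road): author_id=3 -> matches Smith
  - book 2 (Midnight Sun): author_id=4 -> matches Jones
  - book 3 (The Blue Door): author_id=6 -> matches Mitchell
  - book 4 (Winter Gardens): author_id=3 -> matches Smith
  - book 5 (Quiet Streets): author_id=NULL, no match -> dropped
  - book 6 (Stone Bridges): author_id=6 -> matches Mitchell
So 1 of 6 rows is dropped.

SQL:
SELECT a.title, b.name AS author
FROM books a
INNER JOIN authors b ON a.author_id = b.id

Result:
title          | author  
---------------+---------
The Long Road  | Smith   
Midnight Sun   | Jones   
The Blue Door  | Mitchell
Winter Gardens | Smith   
Stone Bridges  | Mitchell
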